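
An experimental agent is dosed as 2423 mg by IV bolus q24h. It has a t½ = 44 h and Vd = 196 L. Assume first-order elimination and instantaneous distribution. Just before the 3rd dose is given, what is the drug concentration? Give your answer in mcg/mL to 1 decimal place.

14.3 mcg/mL

f = (1/2)^(τ/t½) = (1/2)^(24/44) ≈ 0.6852.
C₀ = D/Vd = 2423/196 ≈ 12.362 mcg/mL.
Before the 3rd dose, 2 doses have been given. Superposition: Cmin = C₀·(f + f²).
≈ 12.362 × (0.6852 + 0.4695) ≈ 12.362 × 1.1547 ≈ 14.274 mcg/mL.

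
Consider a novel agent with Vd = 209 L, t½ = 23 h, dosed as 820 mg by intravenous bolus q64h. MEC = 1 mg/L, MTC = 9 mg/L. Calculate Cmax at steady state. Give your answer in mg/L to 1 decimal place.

k = ln2/t½ = ln2/23 ≈ 0.030137 h⁻¹; fraction remaining f = e^(−kτ) = e^(−0.030137×64) ≈ 0.1453.
Accumulation ratio R = 1/(1 − f) ≈ 1/0.8547 ≈ 1.1700.
Each bolus raises the concentration by D/Vd = 820/209 ≈ 3.923 mg/L.
Steady-state peak Cmax,ss = C₀·R ≈ 3.923 × 1.1700 ≈ 4.590 mg/L.
Peak 4.6 mg/L vs MTC 9 mg/L: below toxic threshold.

4.6 mg/L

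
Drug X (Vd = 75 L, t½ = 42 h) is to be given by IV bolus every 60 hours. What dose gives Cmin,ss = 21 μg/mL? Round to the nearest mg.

τ/t½ = 60/42 ≈ 1.4286, so f = (1/2)^(60/42) ≈ 0.371499.
Cmin,ss = (D/Vd)·f/(1−f), so D = Cmin,ss·Vd·(1−f)/f.
D = 21 × 75 × (1−f)/f ≈ 21 × 75 × 1.69180 ≈ 2664.59 mg.

2665 mg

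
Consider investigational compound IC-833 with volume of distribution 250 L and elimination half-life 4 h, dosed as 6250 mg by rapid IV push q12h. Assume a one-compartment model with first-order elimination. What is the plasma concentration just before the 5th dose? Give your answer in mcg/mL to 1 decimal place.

3.6 mcg/mL

f = (1/2)^(τ/t½) = (1/2)^(12/4) ≈ 0.1250.
C₀ = D/Vd = 6250/250 ≈ 25.000 mcg/mL.
Before the 5th dose, 4 doses have been given. Superposition: Cmin = C₀·(f + f² + … + f^4).
≈ 25.000 × (0.1250 + 0.0156 + 0.0020 + 0.0002) ≈ 25.000 × 0.1428 ≈ 3.570 mcg/mL.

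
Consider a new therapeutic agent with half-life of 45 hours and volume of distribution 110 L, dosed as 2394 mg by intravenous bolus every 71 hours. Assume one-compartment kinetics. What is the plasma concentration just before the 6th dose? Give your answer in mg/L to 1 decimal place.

10.9 mg/L

f = (1/2)^(τ/t½) = (1/2)^(71/45) ≈ 0.3350.
C₀ = D/Vd = 2394/110 ≈ 21.764 mg/L.
Before the 6th dose, 5 doses have been given. Superposition: Cmin = C₀·(f + f² + … + f^5).
≈ 21.764 × (0.3350 + 0.1122 + 0.0376 + 0.0126 + 0.0042) ≈ 21.764 × 0.5016 ≈ 10.917 mg/L.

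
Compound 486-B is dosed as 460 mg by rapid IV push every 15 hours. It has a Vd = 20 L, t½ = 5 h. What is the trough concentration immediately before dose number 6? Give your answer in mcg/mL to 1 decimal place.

f = (1/2)^(τ/t½) = (1/2)^(15/5) ≈ 0.1250.
C₀ = D/Vd = 460/20 ≈ 23.000 mcg/mL.
Before the 6th dose, 5 doses have been given. Superposition: Cmin = C₀·(f + f² + … + f^5).
≈ 23.000 × (0.1250 + 0.0156 + 0.0020 + 0.0002 + 0.0000) ≈ 23.000 × 0.1428 ≈ 3.284 mcg/mL.

3.3 mcg/mL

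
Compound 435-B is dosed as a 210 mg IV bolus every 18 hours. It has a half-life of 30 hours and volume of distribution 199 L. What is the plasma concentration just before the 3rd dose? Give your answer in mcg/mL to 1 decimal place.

1.2 mcg/mL

f = (1/2)^(τ/t½) = (1/2)^(18/30) ≈ 0.6598.
C₀ = D/Vd = 210/199 ≈ 1.055 mcg/mL.
Before the 3rd dose, 2 doses have been given. Superposition: Cmin = C₀·(f + f²).
≈ 1.055 × (0.6598 + 0.4353) ≈ 1.055 × 1.0951 ≈ 1.155 mcg/mL.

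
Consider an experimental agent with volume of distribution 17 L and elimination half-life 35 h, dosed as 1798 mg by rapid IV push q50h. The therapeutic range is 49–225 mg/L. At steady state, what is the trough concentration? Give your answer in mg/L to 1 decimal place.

62.5 mg/L

τ/t½ = 50/35 ≈ 1.4286, so fraction remaining f = (1/2)^(50/35) ≈ 0.3715.
At steady state, accumulation factor R = 1/(1 − e^(−kτ)) ≈ 1.5911.
Each bolus raises the concentration by D/Vd = 1798/17 ≈ 105.765 mg/L.
Steady-state peak Cmax,ss = C₀·R ≈ 105.765 × 1.5911 ≈ 168.283 mg/L.
One interval later, Cmin,ss = Cmax,ss·e^(−kτ) ≈ 168.283 × 0.3715 ≈ 62.517 mg/L.
Trough 62.5 mg/L vs MEC 49 mg/L: adequate.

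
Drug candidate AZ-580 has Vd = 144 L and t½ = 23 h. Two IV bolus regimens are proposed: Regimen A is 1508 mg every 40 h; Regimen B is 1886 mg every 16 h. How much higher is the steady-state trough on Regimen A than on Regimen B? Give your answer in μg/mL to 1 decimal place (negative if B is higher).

-16.7 μg/mL

Regimen A: f = (1/2)^(40/23) ≈ 0.2996; Cmin,ss = (1508/144)·f/(1−f) ≈ 4.480 μg/mL.
Regimen B: f = (1/2)^(16/23) ≈ 0.6174; Cmin,ss = (1886/144)·f/(1−f) ≈ 21.135 μg/mL.
Difference ≈ 4.480 − 21.135 ≈ -16.655 μg/mL.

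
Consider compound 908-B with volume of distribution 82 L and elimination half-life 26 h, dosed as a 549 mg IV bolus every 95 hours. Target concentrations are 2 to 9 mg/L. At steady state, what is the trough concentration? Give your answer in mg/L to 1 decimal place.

0.6 mg/L

Over one 95-h interval, 95/26 ≈ 3.6538 half-lives elapse, leaving f ≈ 0.0794 of each dose.
At steady state, accumulation factor R = 1/(1 − e^(−kτ)) ≈ 1.0862.
Each bolus raises the concentration by D/Vd = 549/82 ≈ 6.695 mg/L.
Cmax,ss = C₀/(1 − f) ≈ 6.695/0.9206 ≈ 7.272 mg/L.
One interval later, Cmin,ss = Cmax,ss·e^(−kτ) ≈ 7.272 × 0.0794 ≈ 0.577 mg/L.
Trough 0.6 mg/L vs MEC 2 mg/L: subtherapeutic.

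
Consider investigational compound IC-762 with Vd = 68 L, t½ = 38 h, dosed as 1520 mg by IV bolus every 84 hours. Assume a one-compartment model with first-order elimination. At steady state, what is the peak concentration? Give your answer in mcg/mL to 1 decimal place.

k = ln2/t½ = ln2/38 ≈ 0.018241 h⁻¹; fraction remaining f = e^(−kτ) = e^(−0.018241×84) ≈ 0.2161.
At steady state, accumulation factor R = 1/(1 − e^(−kτ)) ≈ 1.2757.
Single-dose peak C₀ = D/Vd = 1520/68 ≈ 22.353 mcg/mL.
Steady-state peak Cmax,ss = C₀·R ≈ 22.353 × 1.2757 ≈ 28.516 mcg/mL.

28.5 mcg/mL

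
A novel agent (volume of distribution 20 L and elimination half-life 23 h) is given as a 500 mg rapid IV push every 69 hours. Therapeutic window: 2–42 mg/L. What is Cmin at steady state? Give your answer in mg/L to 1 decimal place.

3.6 mg/L

The dosing interval is 3 half-lives, so f = 2^(−3) = 0.125.
At steady state, R = 1/(1 − 0.125) = 8/7.
Single-dose peak C₀ = D/Vd = 500/20 = 25 mg/L.
Steady-state peak Cmax,ss = C₀·R = 25 × 8/7 ≈ 28.571 mg/L.
Steady-state trough Cmin,ss = Cmax,ss·f ≈ 28.571 × 0.125 ≈ 3.571 mg/L.
Trough 3.6 mg/L vs MEC 2 mg/L: adequate.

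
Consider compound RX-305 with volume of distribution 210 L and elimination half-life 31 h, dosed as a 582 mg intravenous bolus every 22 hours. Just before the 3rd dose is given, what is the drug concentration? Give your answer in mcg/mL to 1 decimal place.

f = (1/2)^(τ/t½) = (1/2)^(22/31) ≈ 0.6115.
C₀ = D/Vd = 582/210 ≈ 2.771 mcg/mL.
Before the 3rd dose, 2 doses have been given. Superposition: Cmin = C₀·(f + f²).
≈ 2.771 × (0.6115 + 0.3739) ≈ 2.771 × 0.9854 ≈ 2.731 mcg/mL.

2.7 mcg/mL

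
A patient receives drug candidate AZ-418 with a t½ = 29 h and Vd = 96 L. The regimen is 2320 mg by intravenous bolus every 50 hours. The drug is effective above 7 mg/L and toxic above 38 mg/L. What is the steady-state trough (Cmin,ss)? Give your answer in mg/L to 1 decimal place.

10.5 mg/L

k = ln2/t½ = ln2/29 ≈ 0.023902 h⁻¹; fraction remaining f = e^(−kτ) = e^(−0.023902×50) ≈ 0.3027.
At steady state, accumulation factor R = 1/(1 − e^(−kτ)) ≈ 1.4341.
Each bolus raises the concentration by D/Vd = 2320/96 ≈ 24.167 mg/L.
Steady-state peak Cmax,ss = C₀·R ≈ 24.167 × 1.4341 ≈ 34.658 mg/L.
One interval later, Cmin,ss = Cmax,ss·e^(−kτ) ≈ 34.658 × 0.3027 ≈ 10.491 mg/L.
Trough 10.5 mg/L vs MEC 7 mg/L: adequate.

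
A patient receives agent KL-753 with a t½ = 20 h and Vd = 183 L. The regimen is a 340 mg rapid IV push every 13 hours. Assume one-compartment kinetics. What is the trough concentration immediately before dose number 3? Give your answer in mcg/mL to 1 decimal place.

1.9 mcg/mL

f = (1/2)^(τ/t½) = (1/2)^(13/20) ≈ 0.6373.
C₀ = D/Vd = 340/183 ≈ 1.858 mcg/mL.
Before the 3rd dose, 2 doses have been given. Superposition: Cmin = C₀·(f + f²).
≈ 1.858 × (0.6373 + 0.4062) ≈ 1.858 × 1.0435 ≈ 1.939 mcg/mL.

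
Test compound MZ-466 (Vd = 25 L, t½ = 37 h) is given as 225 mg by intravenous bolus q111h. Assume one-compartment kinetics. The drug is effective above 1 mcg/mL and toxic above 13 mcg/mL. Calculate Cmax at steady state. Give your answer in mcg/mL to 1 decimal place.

10.3 mcg/mL

τ = 111 h = 3 half-lives, so f = (1/2)^3 = 0.125.
Accumulation ratio R = 1/(1 − f) = 1/0.875 = 8/7.
Single-dose peak C₀ = D/Vd = 225/25 = 9 mcg/mL.
Steady-state peak Cmax,ss = C₀·R = 9 × 8/7 ≈ 10.286 mcg/mL.
Peak 10.3 mcg/mL vs MTC 13 mcg/mL: below toxic threshold.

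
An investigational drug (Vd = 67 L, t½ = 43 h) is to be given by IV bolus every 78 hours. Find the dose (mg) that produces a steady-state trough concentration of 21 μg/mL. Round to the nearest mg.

3540 mg

τ/t½ = 78/43 ≈ 1.814, so f = (1/2)^(78/43) ≈ 0.284410.
Cmin,ss = (D/Vd)·f/(1−f), so D = Cmin,ss·Vd·(1−f)/f.
D = 21 × 67 × (1−f)/f ≈ 21 × 67 × 2.51605 ≈ 3540.08 mg.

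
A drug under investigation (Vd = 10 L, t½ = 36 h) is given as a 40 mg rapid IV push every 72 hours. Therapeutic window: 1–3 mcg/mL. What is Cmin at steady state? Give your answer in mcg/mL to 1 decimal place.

1.3 mcg/mL

The dosing interval is 2 half-lives, so f = 2^(−2) = 0.25.
Accumulation ratio R = 1/(1 − f) = 1/0.75 = 4/3.
Single-dose peak C₀ = D/Vd = 40/10 = 4 mcg/mL.
Steady-state peak Cmax,ss = C₀·R = 4 × 4/3 ≈ 5.333 mcg/mL.
Steady-state trough Cmin,ss = Cmax,ss·f ≈ 5.333 × 0.25 ≈ 1.333 mcg/mL.
Trough 1.3 mcg/mL vs MEC 1 mcg/mL: adequate.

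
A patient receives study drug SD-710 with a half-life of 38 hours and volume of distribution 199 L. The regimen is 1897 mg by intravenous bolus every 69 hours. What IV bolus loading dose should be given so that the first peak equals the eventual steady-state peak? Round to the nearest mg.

f = (1/2)^(69/38) ≈ 0.284049; accumulation ratio R = 1/(1−f) ≈ 1.39674.
Loading dose to hit Cmax,ss on first dose: D_load = D_maint·R ≈ 1897 × 1.39674 ≈ 2649.62 mg.

2650 mg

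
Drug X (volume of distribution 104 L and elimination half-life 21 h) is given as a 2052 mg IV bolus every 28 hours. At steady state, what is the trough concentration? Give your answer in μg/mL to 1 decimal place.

13.0 μg/mL

τ/t½ = 28/21 ≈ 1.3333, so fraction remaining f = (1/2)^(28/21) ≈ 0.3969.
Accumulation ratio R = 1/(1 − f) ≈ 1/0.6031 ≈ 1.6581.
Single-dose peak C₀ = D/Vd = 2052/104 ≈ 19.731 μg/mL.
Steady-state peak Cmax,ss = C₀·R ≈ 19.731 × 1.6581 ≈ 32.716 μg/mL.
One interval later, Cmin,ss = Cmax,ss·e^(−kτ) ≈ 32.716 × 0.3969 ≈ 12.985 μg/mL.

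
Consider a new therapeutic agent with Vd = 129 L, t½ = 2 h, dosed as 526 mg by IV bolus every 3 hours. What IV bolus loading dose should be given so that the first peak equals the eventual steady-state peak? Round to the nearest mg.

814 mg

f = (1/2)^(3/2) ≈ 0.353553; accumulation ratio R = 1/(1−f) ≈ 1.54692.
Loading dose to hit Cmax,ss on first dose: D_load = D_maint·R ≈ 526 × 1.54692 ≈ 813.68 mg.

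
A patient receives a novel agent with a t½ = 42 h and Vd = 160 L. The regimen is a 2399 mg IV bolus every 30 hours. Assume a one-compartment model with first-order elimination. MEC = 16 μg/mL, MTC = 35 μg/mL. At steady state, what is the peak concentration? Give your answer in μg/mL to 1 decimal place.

38.4 μg/mL

k = ln2/t½ = ln2/42 ≈ 0.016504 h⁻¹; fraction remaining f = e^(−kτ) = e^(−0.016504×30) ≈ 0.6095.
Accumulation ratio R = 1/(1 − f) ≈ 1/0.3905 ≈ 2.5608.
Each bolus raises the concentration by D/Vd = 2399/160 ≈ 14.994 μg/mL.
Cmax,ss = C₀/(1 − f) ≈ 14.994/0.3905 ≈ 38.397 μg/mL.
Peak 38.4 μg/mL vs MTC 35 μg/mL: exceeds toxic threshold.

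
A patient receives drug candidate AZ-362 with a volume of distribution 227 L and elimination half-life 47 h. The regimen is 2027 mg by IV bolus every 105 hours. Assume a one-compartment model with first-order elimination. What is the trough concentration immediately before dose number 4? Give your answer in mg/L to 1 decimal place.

2.4 mg/L

f = (1/2)^(τ/t½) = (1/2)^(105/47) ≈ 0.2126.
C₀ = D/Vd = 2027/227 ≈ 8.930 mg/L.
Before the 4th dose, 3 doses have been given. Superposition: Cmin = C₀·(f + f² + … + f^3).
≈ 8.930 × (0.2126 + 0.0452 + 0.0096) ≈ 8.930 × 0.2674 ≈ 2.388 mg/L.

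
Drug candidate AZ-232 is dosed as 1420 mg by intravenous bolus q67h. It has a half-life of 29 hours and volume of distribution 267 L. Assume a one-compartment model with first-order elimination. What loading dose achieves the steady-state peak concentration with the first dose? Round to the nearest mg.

f = (1/2)^(67/29) ≈ 0.201612; accumulation ratio R = 1/(1−f) ≈ 1.25252.
Loading dose to hit Cmax,ss on first dose: D_load = D_maint·R ≈ 1420 × 1.25252 ≈ 1778.58 mg.

1779 mg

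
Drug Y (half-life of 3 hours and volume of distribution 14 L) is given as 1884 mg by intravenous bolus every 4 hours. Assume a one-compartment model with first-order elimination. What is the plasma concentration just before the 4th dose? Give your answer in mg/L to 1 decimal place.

83.0 mg/L

f = (1/2)^(τ/t½) = (1/2)^(4/3) ≈ 0.3969.
C₀ = D/Vd = 1884/14 ≈ 134.571 mg/L.
Before the 4th dose, 3 doses have been given. Superposition: Cmin = C₀·(f + f² + … + f^3).
≈ 134.571 × (0.3969 + 0.1575 + 0.0625) ≈ 134.571 × 0.6169 ≈ 83.017 mg/L.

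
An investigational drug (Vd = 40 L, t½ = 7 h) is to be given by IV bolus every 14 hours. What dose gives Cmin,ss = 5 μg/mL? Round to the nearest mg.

600 mg

τ/t½ = 14/7 ≈ 2, so f = (1/2)^(14/7) ≈ 0.250000.
Cmin,ss = (D/Vd)·f/(1−f), so D = Cmin,ss·Vd·(1−f)/f.
D = 5 × 40 × (1−f)/f ≈ 5 × 40 × 3.00000 ≈ 600.00 mg.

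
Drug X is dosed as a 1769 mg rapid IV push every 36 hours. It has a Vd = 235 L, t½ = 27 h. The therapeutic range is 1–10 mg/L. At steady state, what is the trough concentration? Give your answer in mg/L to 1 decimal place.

k = ln2/t½ = ln2/27 ≈ 0.025672 h⁻¹; fraction remaining f = e^(−kτ) = e^(−0.025672×36) ≈ 0.3969.
Accumulation ratio R = 1/(1 − f) ≈ 1/0.6031 ≈ 1.6581.
Single-dose peak C₀ = D/Vd = 1769/235 ≈ 7.528 mg/L.
Steady-state peak Cmax,ss = C₀·R ≈ 7.528 × 1.6581 ≈ 12.482 mg/L.
One interval later, Cmin,ss = Cmax,ss·e^(−kτ) ≈ 12.482 × 0.3969 ≈ 4.954 mg/L.
Trough 5.0 mg/L vs MEC 1 mg/L: adequate.

5.0 mg/L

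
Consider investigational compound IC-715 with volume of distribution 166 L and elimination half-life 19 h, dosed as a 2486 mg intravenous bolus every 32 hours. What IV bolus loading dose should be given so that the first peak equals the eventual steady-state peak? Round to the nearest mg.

3609 mg

f = (1/2)^(32/19) ≈ 0.311173; accumulation ratio R = 1/(1−f) ≈ 1.45174.
Loading dose to hit Cmax,ss on first dose: D_load = D_maint·R ≈ 2486 × 1.45174 ≈ 3609.03 mg.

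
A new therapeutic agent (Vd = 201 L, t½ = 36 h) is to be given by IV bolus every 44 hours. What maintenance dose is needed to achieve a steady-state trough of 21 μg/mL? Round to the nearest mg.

5627 mg

τ/t½ = 44/36 ≈ 1.2222, so f = (1/2)^(44/36) ≈ 0.428622.
Cmin,ss = (D/Vd)·f/(1−f), so D = Cmin,ss·Vd·(1−f)/f.
D = 21 × 201 × (1−f)/f ≈ 21 × 201 × 1.33306 ≈ 5626.85 mg.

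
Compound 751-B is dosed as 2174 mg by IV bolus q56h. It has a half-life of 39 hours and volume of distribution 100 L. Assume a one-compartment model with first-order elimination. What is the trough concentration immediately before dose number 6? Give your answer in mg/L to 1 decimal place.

12.7 mg/L

f = (1/2)^(τ/t½) = (1/2)^(56/39) ≈ 0.3696.
C₀ = D/Vd = 2174/100 ≈ 21.740 mg/L.
Before the 6th dose, 5 doses have been given. Superposition: Cmin = C₀·(f + f² + … + f^5).
≈ 21.740 × (0.3696 + 0.1366 + 0.0505 + 0.0187 + 0.0069) ≈ 21.740 × 0.5823 ≈ 12.659 mg/L.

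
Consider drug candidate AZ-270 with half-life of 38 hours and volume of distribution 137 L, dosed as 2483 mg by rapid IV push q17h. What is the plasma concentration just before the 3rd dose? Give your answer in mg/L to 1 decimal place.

f = (1/2)^(τ/t½) = (1/2)^(17/38) ≈ 0.7334.
C₀ = D/Vd = 2483/137 ≈ 18.124 mg/L.
Before the 3rd dose, 2 doses have been given. Superposition: Cmin = C₀·(f + f²).
≈ 18.124 × (0.7334 + 0.5379) ≈ 18.124 × 1.2713 ≈ 23.041 mg/L.

23.0 mg/L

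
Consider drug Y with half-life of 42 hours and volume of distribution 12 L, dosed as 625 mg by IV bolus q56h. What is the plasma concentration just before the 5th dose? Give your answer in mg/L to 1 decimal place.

f = (1/2)^(τ/t½) = (1/2)^(56/42) ≈ 0.3969.
C₀ = D/Vd = 625/12 ≈ 52.083 mg/L.
Before the 5th dose, 4 doses have been given. Superposition: Cmin = C₀·(f + f² + … + f^4).
≈ 52.083 × (0.3969 + 0.1575 + 0.0625 + 0.0248) ≈ 52.083 × 0.6417 ≈ 33.422 mg/L.

33.4 mg/L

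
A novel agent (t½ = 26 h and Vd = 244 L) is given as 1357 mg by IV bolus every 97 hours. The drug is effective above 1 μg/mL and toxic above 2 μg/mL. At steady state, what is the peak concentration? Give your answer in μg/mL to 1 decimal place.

k = ln2/t½ = ln2/26 ≈ 0.026660 h⁻¹; fraction remaining f = e^(−kτ) = e^(−0.026660×97) ≈ 0.0753.
At steady state, accumulation factor R = 1/(1 − e^(−kτ)) ≈ 1.0814.
Each bolus raises the concentration by D/Vd = 1357/244 ≈ 5.561 μg/mL.
Steady-state peak Cmax,ss = C₀·R ≈ 5.561 × 1.0814 ≈ 6.014 μg/mL.
Peak 6.0 μg/mL vs MTC 2 μg/mL: exceeds toxic threshold.

6.0 μg/mL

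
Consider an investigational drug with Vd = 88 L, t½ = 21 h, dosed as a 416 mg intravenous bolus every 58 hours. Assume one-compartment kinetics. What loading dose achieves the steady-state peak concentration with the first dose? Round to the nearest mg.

f = (1/2)^(58/21) ≈ 0.147429; accumulation ratio R = 1/(1−f) ≈ 1.17292.
Loading dose to hit Cmax,ss on first dose: D_load = D_maint·R ≈ 416 × 1.17292 ≈ 487.93 mg.

488 mg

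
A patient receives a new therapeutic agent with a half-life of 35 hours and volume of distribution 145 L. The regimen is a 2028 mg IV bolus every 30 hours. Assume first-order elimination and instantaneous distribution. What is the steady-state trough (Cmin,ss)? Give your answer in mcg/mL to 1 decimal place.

17.2 mcg/mL

τ/t½ = 30/35 ≈ 0.85714, so fraction remaining f = (1/2)^(30/35) ≈ 0.5520.
Accumulation ratio R = 1/(1 − f) ≈ 1/0.4480 ≈ 2.2321.
Single-dose peak C₀ = D/Vd = 2028/145 ≈ 13.986 mcg/mL.
Cmax,ss = C₀/(1 − f) ≈ 13.986/0.4480 ≈ 31.219 mcg/mL.
Steady-state trough Cmin,ss = Cmax,ss·f ≈ 31.219 × 0.5520 ≈ 17.233 mcg/mL.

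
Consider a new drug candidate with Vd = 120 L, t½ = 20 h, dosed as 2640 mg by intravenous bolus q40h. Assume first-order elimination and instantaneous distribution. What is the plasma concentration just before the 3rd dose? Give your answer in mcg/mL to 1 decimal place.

f = (1/2)^(τ/t½) = (1/2)^(40/20) ≈ 0.2500.
C₀ = D/Vd = 2640/120 ≈ 22.000 mcg/mL.
Before the 3rd dose, 2 doses have been given. Superposition: Cmin = C₀·(f + f²).
≈ 22.000 × (0.2500 + 0.0625) ≈ 22.000 × 0.3125 ≈ 6.875 mcg/mL.

6.9 mcg/mL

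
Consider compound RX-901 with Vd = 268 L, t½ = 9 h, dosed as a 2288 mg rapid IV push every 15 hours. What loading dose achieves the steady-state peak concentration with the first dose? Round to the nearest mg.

3340 mg

f = (1/2)^(15/9) ≈ 0.314980; accumulation ratio R = 1/(1−f) ≈ 1.45981.
Loading dose to hit Cmax,ss on first dose: D_load = D_maint·R ≈ 2288 × 1.45981 ≈ 3340.05 mg.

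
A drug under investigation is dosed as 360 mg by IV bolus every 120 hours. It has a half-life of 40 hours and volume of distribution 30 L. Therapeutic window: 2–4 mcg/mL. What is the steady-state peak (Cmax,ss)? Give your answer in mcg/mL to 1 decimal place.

The dosing interval is 3 half-lives, so f = 2^(−3) = 0.125.
At steady state, R = 1/(1 − 0.125) = 8/7.
Single-dose peak C₀ = D/Vd = 360/30 = 12 mcg/mL.
Steady-state peak Cmax,ss = C₀·R = 12 × 8/7 ≈ 13.714 mcg/mL.
Peak 13.7 mcg/mL vs MTC 4 mcg/mL: exceeds toxic threshold.

13.7 mcg/mL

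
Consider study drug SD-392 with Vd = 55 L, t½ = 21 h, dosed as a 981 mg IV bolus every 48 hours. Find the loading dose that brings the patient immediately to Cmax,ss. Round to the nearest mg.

1234 mg

f = (1/2)^(48/21) ≈ 0.205084; accumulation ratio R = 1/(1−f) ≈ 1.25799.
Loading dose to hit Cmax,ss on first dose: D_load = D_maint·R ≈ 981 × 1.25799 ≈ 1234.09 mg.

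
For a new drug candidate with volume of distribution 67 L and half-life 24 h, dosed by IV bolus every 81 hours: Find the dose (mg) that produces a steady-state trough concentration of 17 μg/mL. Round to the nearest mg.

τ/t½ = 81/24 ≈ 3.375, so f = (1/2)^(81/24) ≈ 0.096388.
Cmin,ss = (D/Vd)·f/(1−f), so D = Cmin,ss·Vd·(1−f)/f.
D = 17 × 67 × (1−f)/f ≈ 17 × 67 × 9.37474 ≈ 10677.83 mg.

10678 mg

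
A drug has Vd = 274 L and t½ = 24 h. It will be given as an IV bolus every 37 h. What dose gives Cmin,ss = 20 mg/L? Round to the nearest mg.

10474 mg

τ/t½ = 37/24 ≈ 1.5417, so f = (1/2)^(37/24) ≈ 0.343488.
Cmin,ss = (D/Vd)·f/(1−f), so D = Cmin,ss·Vd·(1−f)/f.
D = 20 × 274 × (1−f)/f ≈ 20 × 274 × 1.91131 ≈ 10473.98 mg.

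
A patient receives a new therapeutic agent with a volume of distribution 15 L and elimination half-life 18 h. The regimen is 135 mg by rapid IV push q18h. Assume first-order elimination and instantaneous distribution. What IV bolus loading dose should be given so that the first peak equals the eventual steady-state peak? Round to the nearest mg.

f = (1/2)^(18/18) ≈ 0.500000; accumulation ratio R = 1/(1−f) ≈ 2.00000.
Loading dose to hit Cmax,ss on first dose: D_load = D_maint·R ≈ 135 × 2.00000 ≈ 270.00 mg.

270 mg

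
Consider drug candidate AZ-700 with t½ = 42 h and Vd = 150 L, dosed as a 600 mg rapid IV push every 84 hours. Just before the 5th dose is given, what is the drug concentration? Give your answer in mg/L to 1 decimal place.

1.3 mg/L

f = (1/2)^(τ/t½) = (1/2)^(84/42) ≈ 0.2500.
C₀ = D/Vd = 600/150 ≈ 4.000 mg/L.
Before the 5th dose, 4 doses have been given. Superposition: Cmin = C₀·(f + f² + … + f^4).
≈ 4.000 × (0.2500 + 0.0625 + 0.0156 + 0.0039) ≈ 4.000 × 0.3320 ≈ 1.328 mg/L.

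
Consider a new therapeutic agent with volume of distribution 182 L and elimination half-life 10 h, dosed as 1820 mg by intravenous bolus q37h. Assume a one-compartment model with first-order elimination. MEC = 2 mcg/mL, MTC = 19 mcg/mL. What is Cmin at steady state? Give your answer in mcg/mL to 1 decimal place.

τ/t½ = 37/10 ≈ 3.7, so fraction remaining f = (1/2)^(37/10) ≈ 0.0769.
Accumulation ratio R = 1/(1 − f) ≈ 1/0.9231 ≈ 1.0833.
Each bolus raises the concentration by D/Vd = 1820/182 ≈ 10.000 mcg/mL.
Steady-state peak Cmax,ss = C₀·R ≈ 10.000 × 1.0833 ≈ 10.833 mcg/mL.
Steady-state trough Cmin,ss = Cmax,ss·f ≈ 10.833 × 0.0769 ≈ 0.833 mcg/mL.
Trough 0.8 mcg/mL vs MEC 2 mcg/mL: subtherapeutic.

0.8 mcg/mL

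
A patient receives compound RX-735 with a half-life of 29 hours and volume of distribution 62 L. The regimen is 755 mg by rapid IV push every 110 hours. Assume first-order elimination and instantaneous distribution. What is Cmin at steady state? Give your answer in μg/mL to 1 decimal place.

0.9 μg/mL

τ/t½ = 110/29 ≈ 3.7931, so fraction remaining f = (1/2)^(110/29) ≈ 0.0721.
At steady state, accumulation factor R = 1/(1 − e^(−kτ)) ≈ 1.0777.
Single-dose peak C₀ = D/Vd = 755/62 ≈ 12.177 μg/mL.
Steady-state peak Cmax,ss = C₀·R ≈ 12.177 × 1.0777 ≈ 13.123 μg/mL.
One interval later, Cmin,ss = Cmax,ss·e^(−kτ) ≈ 13.123 × 0.0721 ≈ 0.946 μg/mL.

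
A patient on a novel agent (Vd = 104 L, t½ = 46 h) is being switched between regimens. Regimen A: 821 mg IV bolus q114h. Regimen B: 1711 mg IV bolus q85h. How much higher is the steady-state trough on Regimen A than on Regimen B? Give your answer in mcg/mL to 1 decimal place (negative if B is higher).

Regimen A: f = (1/2)^(114/46) ≈ 0.1795; Cmin,ss = (821/104)·f/(1−f) ≈ 1.727 mcg/mL.
Regimen B: f = (1/2)^(85/46) ≈ 0.2778; Cmin,ss = (1711/104)·f/(1−f) ≈ 6.328 mcg/mL.
Difference ≈ 1.727 − 6.328 ≈ -4.601 mcg/mL.

-4.6 mcg/mL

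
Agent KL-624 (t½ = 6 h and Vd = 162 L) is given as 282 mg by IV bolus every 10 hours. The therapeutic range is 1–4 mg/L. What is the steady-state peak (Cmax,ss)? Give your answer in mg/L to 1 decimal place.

2.5 mg/L

Over one 10-h interval, 10/6 ≈ 1.6667 half-lives elapse, leaving f ≈ 0.3150 of each dose.
Accumulation ratio R = 1/(1 − f) ≈ 1/0.6850 ≈ 1.4599.
Single-dose peak C₀ = D/Vd = 282/162 ≈ 1.741 mg/L.
Steady-state peak Cmax,ss = C₀·R ≈ 1.741 × 1.4599 ≈ 2.542 mg/L.
Peak 2.5 mg/L vs MTC 4 mg/L: below toxic threshold.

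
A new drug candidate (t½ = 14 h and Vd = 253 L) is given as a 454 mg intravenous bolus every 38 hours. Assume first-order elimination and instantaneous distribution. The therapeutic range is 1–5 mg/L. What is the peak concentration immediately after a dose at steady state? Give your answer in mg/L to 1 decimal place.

τ/t½ = 38/14 ≈ 2.7143, so fraction remaining f = (1/2)^(38/14) ≈ 0.1524.
At steady state, accumulation factor R = 1/(1 − e^(−kτ)) ≈ 1.1798.
Each bolus raises the concentration by D/Vd = 454/253 ≈ 1.794 mg/L.
Steady-state peak Cmax,ss = C₀·R ≈ 1.794 × 1.1798 ≈ 2.117 mg/L.
Peak 2.1 mg/L vs MTC 5 mg/L: below toxic threshold.

2.1 mg/L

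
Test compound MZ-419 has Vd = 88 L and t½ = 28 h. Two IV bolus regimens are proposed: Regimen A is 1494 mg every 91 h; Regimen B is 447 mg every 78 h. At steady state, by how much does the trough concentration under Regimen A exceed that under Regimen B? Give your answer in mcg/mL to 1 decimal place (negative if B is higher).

Regimen A: f = (1/2)^(91/28) ≈ 0.1051; Cmin,ss = (1494/88)·f/(1−f) ≈ 1.994 mcg/mL.
Regimen B: f = (1/2)^(78/28) ≈ 0.1450; Cmin,ss = (447/88)·f/(1−f) ≈ 0.861 mcg/mL.
Difference ≈ 1.994 − 0.861 ≈ 1.133 mcg/mL.

1.1 mcg/mL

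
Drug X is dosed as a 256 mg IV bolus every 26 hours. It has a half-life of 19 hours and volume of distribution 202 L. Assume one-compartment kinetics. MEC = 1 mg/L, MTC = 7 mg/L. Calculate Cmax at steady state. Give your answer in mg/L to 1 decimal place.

τ/t½ = 26/19 ≈ 1.3684, so fraction remaining f = (1/2)^(26/19) ≈ 0.3873.
Accumulation ratio R = 1/(1 − f) ≈ 1/0.6127 ≈ 1.6321.
Each bolus raises the concentration by D/Vd = 256/202 ≈ 1.267 mg/L.
Steady-state peak Cmax,ss = C₀·R ≈ 1.267 × 1.6321 ≈ 2.068 mg/L.
Peak 2.1 mg/L vs MTC 7 mg/L: below toxic threshold.

2.1 mg/L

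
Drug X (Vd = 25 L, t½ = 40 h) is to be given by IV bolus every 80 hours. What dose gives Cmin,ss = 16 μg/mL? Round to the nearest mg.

τ/t½ = 80/40 ≈ 2, so f = (1/2)^(80/40) ≈ 0.250000.
Cmin,ss = (D/Vd)·f/(1−f), so D = Cmin,ss·Vd·(1−f)/f.
D = 16 × 25 × (1−f)/f ≈ 16 × 25 × 3.00000 ≈ 1200.00 mg.

1200 mg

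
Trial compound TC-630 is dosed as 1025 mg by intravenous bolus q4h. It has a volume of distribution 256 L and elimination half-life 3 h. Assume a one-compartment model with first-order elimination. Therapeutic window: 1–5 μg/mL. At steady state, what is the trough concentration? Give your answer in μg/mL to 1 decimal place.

τ/t½ = 4/3 ≈ 1.3333, so fraction remaining f = (1/2)^(4/3) ≈ 0.3969.
At steady state, accumulation factor R = 1/(1 − e^(−kτ)) ≈ 1.6581.
Each bolus raises the concentration by D/Vd = 1025/256 ≈ 4.004 μg/mL.
Steady-state peak Cmax,ss = C₀·R ≈ 4.004 × 1.6581 ≈ 6.639 μg/mL.
Steady-state trough Cmin,ss = Cmax,ss·f ≈ 6.639 × 0.3969 ≈ 2.635 μg/mL.
Trough 2.6 μg/mL vs MEC 1 μg/mL: adequate.

2.6 μg/mL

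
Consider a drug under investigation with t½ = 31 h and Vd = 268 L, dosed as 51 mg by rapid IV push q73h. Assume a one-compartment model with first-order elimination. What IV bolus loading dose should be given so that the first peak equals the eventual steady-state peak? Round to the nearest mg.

63 mg

f = (1/2)^(73/31) ≈ 0.195489; accumulation ratio R = 1/(1−f) ≈ 1.24299.
Loading dose to hit Cmax,ss on first dose: D_load = D_maint·R ≈ 51 × 1.24299 ≈ 63.39 mg.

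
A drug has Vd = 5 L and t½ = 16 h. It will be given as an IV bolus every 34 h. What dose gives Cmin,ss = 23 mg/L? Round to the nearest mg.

387 mg

τ/t½ = 34/16 ≈ 2.125, so f = (1/2)^(34/16) ≈ 0.229251.
Cmin,ss = (D/Vd)·f/(1−f), so D = Cmin,ss·Vd·(1−f)/f.
D = 23 × 5 × (1−f)/f ≈ 23 × 5 × 3.36203 ≈ 386.63 mg.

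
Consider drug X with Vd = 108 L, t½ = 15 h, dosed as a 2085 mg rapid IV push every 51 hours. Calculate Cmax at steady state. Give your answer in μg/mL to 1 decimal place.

21.3 μg/mL

Over one 51-h interval, 51/15 ≈ 3.4 half-lives elapse, leaving f ≈ 0.0947 of each dose.
At steady state, accumulation factor R = 1/(1 − e^(−kτ)) ≈ 1.1046.
Each bolus raises the concentration by D/Vd = 2085/108 ≈ 19.306 μg/mL.
Steady-state peak Cmax,ss = C₀·R ≈ 19.306 × 1.1046 ≈ 21.325 μg/mL.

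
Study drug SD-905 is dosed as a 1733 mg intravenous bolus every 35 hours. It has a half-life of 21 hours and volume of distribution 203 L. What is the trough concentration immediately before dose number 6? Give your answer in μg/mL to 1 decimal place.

3.9 μg/mL

f = (1/2)^(τ/t½) = (1/2)^(35/21) ≈ 0.3150.
C₀ = D/Vd = 1733/203 ≈ 8.537 μg/mL.
Before the 6th dose, 5 doses have been given. Superposition: Cmin = C₀·(f + f² + … + f^5).
≈ 8.537 × (0.3150 + 0.0992 + 0.0313 + 0.0098 + 0.0031) ≈ 8.537 × 0.4584 ≈ 3.913 μg/mL.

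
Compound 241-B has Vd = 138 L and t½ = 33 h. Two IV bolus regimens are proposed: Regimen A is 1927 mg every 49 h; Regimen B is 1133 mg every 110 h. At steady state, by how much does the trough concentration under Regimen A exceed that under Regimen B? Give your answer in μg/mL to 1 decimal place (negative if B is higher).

Regimen A: f = (1/2)^(49/33) ≈ 0.3573; Cmin,ss = (1927/138)·f/(1−f) ≈ 7.763 μg/mL.
Regimen B: f = (1/2)^(110/33) ≈ 0.0992; Cmin,ss = (1133/138)·f/(1−f) ≈ 0.904 μg/mL.
Difference ≈ 7.763 − 0.904 ≈ 6.859 μg/mL.

6.9 μg/mL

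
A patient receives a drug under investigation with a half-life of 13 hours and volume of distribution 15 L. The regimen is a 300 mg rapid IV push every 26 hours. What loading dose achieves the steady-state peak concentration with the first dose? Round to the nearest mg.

f = (1/2)^(26/13) ≈ 0.250000; accumulation ratio R = 1/(1−f) ≈ 1.33333.
Loading dose to hit Cmax,ss on first dose: D_load = D_maint·R ≈ 300 × 1.33333 ≈ 400.00 mg.

400 mg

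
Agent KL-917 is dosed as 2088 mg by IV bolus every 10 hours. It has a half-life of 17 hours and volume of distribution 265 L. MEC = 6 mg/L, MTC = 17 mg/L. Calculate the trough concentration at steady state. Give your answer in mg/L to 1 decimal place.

15.7 mg/L

τ/t½ = 10/17 ≈ 0.58824, so fraction remaining f = (1/2)^(10/17) ≈ 0.6652.
Accumulation ratio R = 1/(1 − f) ≈ 1/0.3348 ≈ 2.9869.
Single-dose peak C₀ = D/Vd = 2088/265 ≈ 7.879 mg/L.
Cmax,ss = C₀/(1 − f) ≈ 7.879/0.3348 ≈ 23.533 mg/L.
One interval later, Cmin,ss = Cmax,ss·e^(−kτ) ≈ 23.533 × 0.6652 ≈ 15.654 mg/L.
Trough 15.7 mg/L vs MEC 6 mg/L: adequate.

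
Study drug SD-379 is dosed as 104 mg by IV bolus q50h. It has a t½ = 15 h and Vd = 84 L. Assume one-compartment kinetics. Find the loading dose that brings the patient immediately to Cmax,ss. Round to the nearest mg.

115 mg

f = (1/2)^(50/15) ≈ 0.099213; accumulation ratio R = 1/(1−f) ≈ 1.11014.
Loading dose to hit Cmax,ss on first dose: D_load = D_maint·R ≈ 104 × 1.11014 ≈ 115.45 mg.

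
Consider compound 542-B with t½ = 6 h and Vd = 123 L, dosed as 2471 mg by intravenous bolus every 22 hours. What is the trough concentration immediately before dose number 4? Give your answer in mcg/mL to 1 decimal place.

f = (1/2)^(τ/t½) = (1/2)^(22/6) ≈ 0.0787.
C₀ = D/Vd = 2471/123 ≈ 20.089 mcg/mL.
Before the 4th dose, 3 doses have been given. Superposition: Cmin = C₀·(f + f² + … + f^3).
≈ 20.089 × (0.0787 + 0.0062 + 0.0005) ≈ 20.089 × 0.0854 ≈ 1.716 mcg/mL.

1.7 mcg/mL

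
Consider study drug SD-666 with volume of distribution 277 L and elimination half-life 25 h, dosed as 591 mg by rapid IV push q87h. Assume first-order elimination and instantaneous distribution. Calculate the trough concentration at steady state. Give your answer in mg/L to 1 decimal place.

0.2 mg/L

Over one 87-h interval, 87/25 ≈ 3.48 half-lives elapse, leaving f ≈ 0.0896 of each dose.
At steady state, accumulation factor R = 1/(1 − e^(−kτ)) ≈ 1.0984.
Single-dose peak C₀ = D/Vd = 591/277 ≈ 2.134 mg/L.
Cmax,ss = C₀/(1 − f) ≈ 2.134/0.9104 ≈ 2.344 mg/L.
One interval later, Cmin,ss = Cmax,ss·e^(−kτ) ≈ 2.344 × 0.0896 ≈ 0.210 mg/L.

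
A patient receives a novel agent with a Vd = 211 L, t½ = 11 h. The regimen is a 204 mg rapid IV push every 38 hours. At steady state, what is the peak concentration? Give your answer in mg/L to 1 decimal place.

1.1 mg/L

τ/t½ = 38/11 ≈ 3.4545, so fraction remaining f = (1/2)^(38/11) ≈ 0.0912.
Accumulation ratio R = 1/(1 − f) ≈ 1/0.9088 ≈ 1.1004.
Each bolus raises the concentration by D/Vd = 204/211 ≈ 0.967 mg/L.
Steady-state peak Cmax,ss = C₀·R ≈ 0.967 × 1.1004 ≈ 1.064 mg/L.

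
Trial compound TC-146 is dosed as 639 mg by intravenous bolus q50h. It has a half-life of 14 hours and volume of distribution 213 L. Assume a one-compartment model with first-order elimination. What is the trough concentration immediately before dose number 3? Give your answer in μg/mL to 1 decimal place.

f = (1/2)^(τ/t½) = (1/2)^(50/14) ≈ 0.0841.
C₀ = D/Vd = 639/213 ≈ 3.000 μg/mL.
Before the 3rd dose, 2 doses have been given. Superposition: Cmin = C₀·(f + f²).
≈ 3.000 × (0.0841 + 0.0071) ≈ 3.000 × 0.0912 ≈ 0.274 μg/mL.

0.3 μg/mL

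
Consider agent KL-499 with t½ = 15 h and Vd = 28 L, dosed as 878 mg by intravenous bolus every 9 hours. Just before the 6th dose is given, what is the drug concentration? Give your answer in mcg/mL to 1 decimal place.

f = (1/2)^(τ/t½) = (1/2)^(9/15) ≈ 0.6598.
C₀ = D/Vd = 878/28 ≈ 31.357 mcg/mL.
Before the 6th dose, 5 doses have been given. Superposition: Cmin = C₀·(f + f² + … + f^5).
≈ 31.357 × (0.6598 + 0.4353 + 0.2872 + 0.1895 + 0.1250) ≈ 31.357 × 1.6968 ≈ 53.207 mcg/mL.

53.2 mcg/mL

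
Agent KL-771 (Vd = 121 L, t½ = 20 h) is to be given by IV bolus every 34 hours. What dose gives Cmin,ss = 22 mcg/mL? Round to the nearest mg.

5987 mg

τ/t½ = 34/20 ≈ 1.7, so f = (1/2)^(34/20) ≈ 0.307786.
Cmin,ss = (D/Vd)·f/(1−f), so D = Cmin,ss·Vd·(1−f)/f.
D = 22 × 121 × (1−f)/f ≈ 22 × 121 × 2.24901 ≈ 5986.86 mg.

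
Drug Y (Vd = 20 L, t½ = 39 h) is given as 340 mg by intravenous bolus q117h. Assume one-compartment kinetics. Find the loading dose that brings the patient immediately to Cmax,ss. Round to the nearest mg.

389 mg

f = (1/2)^(117/39) ≈ 0.125000; accumulation ratio R = 1/(1−f) ≈ 1.14286.
Loading dose to hit Cmax,ss on first dose: D_load = D_maint·R ≈ 340 × 1.14286 ≈ 388.57 mg.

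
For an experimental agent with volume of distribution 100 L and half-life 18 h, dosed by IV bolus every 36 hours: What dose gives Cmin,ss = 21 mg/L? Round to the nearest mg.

6300 mg

τ/t½ = 36/18 ≈ 2, so f = (1/2)^(36/18) ≈ 0.250000.
Cmin,ss = (D/Vd)·f/(1−f), so D = Cmin,ss·Vd·(1−f)/f.
D = 21 × 100 × (1−f)/f ≈ 21 × 100 × 3.00000 ≈ 6300.00 mg.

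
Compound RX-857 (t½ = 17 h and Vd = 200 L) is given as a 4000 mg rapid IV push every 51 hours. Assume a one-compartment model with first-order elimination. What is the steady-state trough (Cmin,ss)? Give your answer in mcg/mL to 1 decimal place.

2.9 mcg/mL

τ = 51 h = 3 half-lives, so f = (1/2)^3 = 0.125.
Accumulation ratio R = 1/(1 − f) = 1/0.875 = 8/7.
Single-dose peak C₀ = D/Vd = 4000/200 = 20 mcg/mL.
Steady-state peak Cmax,ss = C₀·R = 20 × 8/7 ≈ 22.857 mcg/mL.
Steady-state trough Cmin,ss = Cmax,ss·f ≈ 22.857 × 0.125 ≈ 2.857 mcg/mL.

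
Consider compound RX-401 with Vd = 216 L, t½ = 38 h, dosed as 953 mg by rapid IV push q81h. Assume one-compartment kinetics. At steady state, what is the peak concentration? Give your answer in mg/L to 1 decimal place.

k = ln2/t½ = ln2/38 ≈ 0.018241 h⁻¹; fraction remaining f = e^(−kτ) = e^(−0.018241×81) ≈ 0.2282.
Accumulation ratio R = 1/(1 − f) ≈ 1/0.7718 ≈ 1.2957.
Single-dose peak C₀ = D/Vd = 953/216 ≈ 4.412 mg/L.
Steady-state peak Cmax,ss = C₀·R ≈ 4.412 × 1.2957 ≈ 5.717 mg/L.

5.7 mg/L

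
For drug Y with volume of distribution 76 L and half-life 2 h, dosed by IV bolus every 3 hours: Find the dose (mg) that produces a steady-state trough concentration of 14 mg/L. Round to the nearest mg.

1945 mg

τ/t½ = 3/2 ≈ 1.5, so f = (1/2)^(3/2) ≈ 0.353553.
Cmin,ss = (D/Vd)·f/(1−f), so D = Cmin,ss·Vd·(1−f)/f.
D = 14 × 76 × (1−f)/f ≈ 14 × 76 × 1.82843 ≈ 1945.45 mg.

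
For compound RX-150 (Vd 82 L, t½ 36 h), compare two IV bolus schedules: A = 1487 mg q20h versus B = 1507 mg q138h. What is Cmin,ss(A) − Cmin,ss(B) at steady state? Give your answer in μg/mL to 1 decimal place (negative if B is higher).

37.2 μg/mL

Regimen A: f = (1/2)^(20/36) ≈ 0.6804; Cmin,ss = (1487/82)·f/(1−f) ≈ 38.606 μg/mL.
Regimen B: f = (1/2)^(138/36) ≈ 0.0702; Cmin,ss = (1507/82)·f/(1−f) ≈ 1.388 μg/mL.
Difference ≈ 38.606 − 1.388 ≈ 37.218 μg/mL.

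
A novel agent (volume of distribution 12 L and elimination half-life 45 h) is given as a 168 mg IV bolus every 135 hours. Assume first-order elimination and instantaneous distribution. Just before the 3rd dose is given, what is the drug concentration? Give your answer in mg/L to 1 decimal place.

f = (1/2)^(τ/t½) = (1/2)^(135/45) ≈ 0.1250.
C₀ = D/Vd = 168/12 ≈ 14.000 mg/L.
Before the 3rd dose, 2 doses have been given. Superposition: Cmin = C₀·(f + f²).
≈ 14.000 × (0.1250 + 0.0156) ≈ 14.000 × 0.1406 ≈ 1.968 mg/L.

2.0 mg/L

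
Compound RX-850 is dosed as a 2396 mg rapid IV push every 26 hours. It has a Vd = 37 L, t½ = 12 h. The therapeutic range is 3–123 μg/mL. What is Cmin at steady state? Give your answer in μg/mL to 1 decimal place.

18.6 μg/mL

k = ln2/t½ = ln2/12 ≈ 0.057762 h⁻¹; fraction remaining f = e^(−kτ) = e^(−0.057762×26) ≈ 0.2227.
Accumulation ratio R = 1/(1 − f) ≈ 1/0.7773 ≈ 1.2865.
Each bolus raises the concentration by D/Vd = 2396/37 ≈ 64.757 μg/mL.
Cmax,ss = C₀/(1 − f) ≈ 64.757/0.7773 ≈ 83.310 μg/mL.
One interval later, Cmin,ss = Cmax,ss·e^(−kτ) ≈ 83.310 × 0.2227 ≈ 18.553 μg/mL.
Trough 18.6 μg/mL vs MEC 3 μg/mL: adequate.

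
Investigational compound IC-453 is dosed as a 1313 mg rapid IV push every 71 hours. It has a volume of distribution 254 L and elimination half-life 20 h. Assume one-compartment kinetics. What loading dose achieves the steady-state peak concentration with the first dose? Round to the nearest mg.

f = (1/2)^(71/20) ≈ 0.085378; accumulation ratio R = 1/(1−f) ≈ 1.09335.
Loading dose to hit Cmax,ss on first dose: D_load = D_maint·R ≈ 1313 × 1.09335 ≈ 1435.57 mg.

1436 mg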